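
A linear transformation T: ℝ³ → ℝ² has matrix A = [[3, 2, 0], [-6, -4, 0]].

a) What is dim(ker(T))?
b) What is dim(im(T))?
dim(ker) = 2, dim(im) = 1

Observe that row 2 = -2 × row 1 (so the rows are linearly dependent).
Thus rank(A) = 1 (only one linearly independent row).
dim(im(T)) = rank(A) = 1.
By the rank-nullity theorem applied to T: ℝ³ → ℝ², rank(A) + nullity(A) = 3 (the domain dimension), so dim(ker(T)) = 3 - 1 = 2.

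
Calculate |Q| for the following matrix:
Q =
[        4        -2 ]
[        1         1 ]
det(Q) = 6

For a 2×2 matrix [[a, b], [c, d]], det = a*d - b*c.
det(Q) = (4)*(1) - (-2)*(1) = 4 + 2 = 6.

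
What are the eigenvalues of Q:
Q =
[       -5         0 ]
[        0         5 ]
λ = -5, 5

Solve det(Q - λI) = 0. For a 2×2 matrix the characteristic equation is λ² - (trace)λ + det = 0.
trace(Q) = a + d = -5 + 5 = 0.
det(Q) = a*d - b*c = (-5)*(5) - (0)*(0) = -25 - 0 = -25.
Characteristic equation: λ² - (0)λ + (-25) = 0.
Discriminant = (0)² - 4*(-25) = 0 + 100 = 100.
λ = (0 ± √100) / 2 = (0 ± 10) / 2 = -5, 5.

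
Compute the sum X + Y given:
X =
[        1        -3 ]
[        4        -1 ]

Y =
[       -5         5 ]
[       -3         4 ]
X + Y =
[       -4         2 ]
[        1         3 ]

Matrix addition is elementwise: (X+Y)[i][j] = X[i][j] + Y[i][j].
  (X+Y)[0][0] = (1) + (-5) = -4
  (X+Y)[0][1] = (-3) + (5) = 2
  (X+Y)[1][0] = (4) + (-3) = 1
  (X+Y)[1][1] = (-1) + (4) = 3
X + Y =
[       -4         2 ]
[        1         3 ]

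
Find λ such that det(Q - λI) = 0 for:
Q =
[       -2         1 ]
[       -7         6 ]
λ = -1, 5

Solve det(Q - λI) = 0. For a 2×2 matrix the characteristic equation is λ² - (trace)λ + det = 0.
trace(Q) = a + d = -2 + 6 = 4.
det(Q) = a*d - b*c = (-2)*(6) - (1)*(-7) = -12 + 7 = -5.
Characteristic equation: λ² - (4)λ + (-5) = 0.
Discriminant = (4)² - 4*(-5) = 16 + 20 = 36.
λ = (4 ± √36) / 2 = (4 ± 6) / 2 = -1, 5.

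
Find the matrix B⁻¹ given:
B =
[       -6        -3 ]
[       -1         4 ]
det(B) = -27
B⁻¹ =
[    -4/27      -1/9 ]
[    -1/27       2/9 ]

For a 2×2 matrix B = [[a, b], [c, d]] with det(B) ≠ 0, B⁻¹ = (1/det(B)) * [[d, -b], [-c, a]].
det(B) = (-6)*(4) - (-3)*(-1) = -24 - 3 = -27.
B⁻¹ = (1/-27) * [[4, 3], [1, -6]].
Dividing each entry by -27 and reducing:
B⁻¹ =
[    -4/27      -1/9 ]
[    -1/27       2/9 ]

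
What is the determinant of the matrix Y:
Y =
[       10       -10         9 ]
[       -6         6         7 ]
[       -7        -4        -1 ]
det(Y) = 1364

Expand along row 0 (cofactor expansion): det(Y) = a*(e*i - f*h) - b*(d*i - f*g) + c*(d*h - e*g), where the 3×3 is [[a, b, c], [d, e, f], [g, h, i]].
Minor M_00 = (6)*(-1) - (7)*(-4) = -6 + 28 = 22.
Minor M_01 = (-6)*(-1) - (7)*(-7) = 6 + 49 = 55.
Minor M_02 = (-6)*(-4) - (6)*(-7) = 24 + 42 = 66.
det(Y) = (10)*(22) - (-10)*(55) + (9)*(66) = 220 + 550 + 594 = 1364.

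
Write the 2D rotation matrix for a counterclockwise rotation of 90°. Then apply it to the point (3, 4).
R = [[0, -1], [1, 0]]; R·(3, 4) = (-4, 3)

Rotation matrix formula: R(θ) = [[cos θ, -sin θ], [sin θ, cos θ]]
For θ = 90°:
cos(90°) = 0
sin(90°) = 1
R = [[0, -1], [1, 0]]
Apply to (3, 4): [0·3 + (-1)·4, 1·3 + 0·4] = (-4, 3)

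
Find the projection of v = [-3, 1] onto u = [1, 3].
[0, 0]

The projection of v onto u is proj_u(v) = ((v·u) / (u·u)) · u.
v·u = (-3)*(1) + (1)*(3) = 0.
u·u = (1)*(1) + (3)*(3) = 10.
coefficient = 0 / 10 = 0.
proj_u(v) = 0 · [1, 3] = [0, 0].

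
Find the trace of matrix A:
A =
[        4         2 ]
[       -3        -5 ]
tr(A) = 4 - 5 = -1

The trace of a square matrix is the sum of its diagonal entries.
Diagonal entries of A: A[0][0] = 4, A[1][1] = -5.
tr(A) = 4 - 5 = -1.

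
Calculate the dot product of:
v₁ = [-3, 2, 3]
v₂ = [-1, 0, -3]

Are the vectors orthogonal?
-6, No

The dot product is the sum of products of corresponding components.
v₁·v₂ = (-3)*(-1) + (2)*(0) + (3)*(-3) = 3 + 0 - 9 = -6.
Two vectors are orthogonal iff their dot product is 0; here the dot product is -6, so the vectors are not orthogonal.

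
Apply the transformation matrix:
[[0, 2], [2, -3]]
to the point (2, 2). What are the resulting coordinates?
(4, -2)

Matrix multiplication:
[[0, 2], [2, -3]] × [2, 2]ᵀ
= [0×2 + 2×2, 2×2 + -3×2]ᵀ
= [4.0000, -2.0000]ᵀ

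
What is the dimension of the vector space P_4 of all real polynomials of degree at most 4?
Dimension = 5

A polynomial of degree at most 4 can be written as a₀ + a₁x + a₂x² + … + a_4x^4, with 5 free coefficients a₀, …, a_4.
The set {1, x, x², …, x^4} is a basis: it spans P_4 (every such polynomial is a linear combination of these) and is linearly independent (a polynomial is zero iff all its coefficients are zero).
Therefore dim(P_4) = 4 + 1 = 5.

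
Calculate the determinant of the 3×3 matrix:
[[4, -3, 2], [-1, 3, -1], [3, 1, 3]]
20

Expansion along first row:
det = 4·det([[3,-1],[1,3]]) - -3·det([[-1,-1],[3,3]]) + 2·det([[-1,3],[3,1]])
    = 4·(3·3 - -1·1) - -3·(-1·3 - -1·3) + 2·(-1·1 - 3·3)
    = 4·10 - -3·0 + 2·-10
    = 40 + 0 + -20 = 20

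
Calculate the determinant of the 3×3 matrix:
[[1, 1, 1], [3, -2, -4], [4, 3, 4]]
-7

Expansion along first row:
det = 1·det([[-2,-4],[3,4]]) - 1·det([[3,-4],[4,4]]) + 1·det([[3,-2],[4,3]])
    = 1·(-2·4 - -4·3) - 1·(3·4 - -4·4) + 1·(3·3 - -2·4)
    = 1·4 - 1·28 + 1·17
    = 4 + -28 + 17 = -7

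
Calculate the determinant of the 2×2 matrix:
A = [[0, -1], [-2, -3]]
-2

For A = [[a, b], [c, d]], det(A) = a*d - b*c.
det(A) = (0)*(-3) - (-1)*(-2) = 0 - 2 = -2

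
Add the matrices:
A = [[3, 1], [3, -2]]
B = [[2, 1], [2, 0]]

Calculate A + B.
[[5, 2], [5, -2]]

Add corresponding elements:
(3)+(2)=5
(1)+(1)=2
(3)+(2)=5
(-2)+(0)=-2
A + B = [[5, 2], [5, -2]]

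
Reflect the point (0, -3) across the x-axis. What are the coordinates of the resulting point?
(0, 3)

Reflection across x-axis: (0, -3) → (0, 3)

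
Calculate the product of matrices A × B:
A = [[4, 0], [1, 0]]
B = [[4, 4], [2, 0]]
[[16, 16], [4, 4]]

Matrix multiplication:
C[0][0] = 4×4 + 0×2 = 16
C[0][1] = 4×4 + 0×0 = 16
C[1][0] = 1×4 + 0×2 = 4
C[1][1] = 1×4 + 0×0 = 4
Result: [[16, 16], [4, 4]]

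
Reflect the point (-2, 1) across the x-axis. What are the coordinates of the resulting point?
(-2, -1)

Reflection across x-axis: (-2, 1) → (-2, -1)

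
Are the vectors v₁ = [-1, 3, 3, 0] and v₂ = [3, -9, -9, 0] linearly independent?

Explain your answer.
No, linearly dependent (v₂ = -3·v₁)

Check whether there is a scalar k with v₂ = k·v₁.
Comparing components, k = -3 satisfies -3·[-1, 3, 3, 0] = [3, -9, -9, 0].
Since v₂ is a scalar multiple of v₁, the two vectors are linearly dependent.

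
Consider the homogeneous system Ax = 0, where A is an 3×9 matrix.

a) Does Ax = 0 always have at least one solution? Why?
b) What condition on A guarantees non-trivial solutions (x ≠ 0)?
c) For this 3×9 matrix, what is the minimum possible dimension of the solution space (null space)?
a) Yes, x = 0 is always a solution. b) When A has linearly dependent columns (rank < n). c) Minimum nullity = 6.

a) x = 0 satisfies A·0 = 0, so the zero vector is always a solution.
b) Non-trivial solutions exist iff the columns of A are linearly dependent, equivalently rank(A) < n (the number of columns).
c) By rank-nullity, rank(A) + nullity(A) = n = 9. Since A has only 3 rows, rank(A) ≤ 3, so nullity(A) ≥ 9 - 3 = 6.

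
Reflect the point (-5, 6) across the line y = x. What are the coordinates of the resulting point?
(6, -5)

Reflection across line y = x: (-5, 6) → (6, -5)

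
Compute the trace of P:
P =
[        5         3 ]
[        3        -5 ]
tr(P) = 5 - 5 = 0

The trace of a square matrix is the sum of its diagonal entries.
Diagonal entries of P: P[0][0] = 5, P[1][1] = -5.
tr(P) = 5 - 5 = 0.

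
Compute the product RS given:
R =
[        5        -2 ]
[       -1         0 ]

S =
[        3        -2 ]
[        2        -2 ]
RS =
[       11        -6 ]
[       -3         2 ]

Matrix multiplication: (RS)[i][j] = sum over k of R[i][k] * S[k][j].
  (RS)[0][0] = (5)*(3) + (-2)*(2) = 11
  (RS)[0][1] = (5)*(-2) + (-2)*(-2) = -6
  (RS)[1][0] = (-1)*(3) + (0)*(2) = -3
  (RS)[1][1] = (-1)*(-2) + (0)*(-2) = 2
RS =
[       11        -6 ]
[       -3         2 ]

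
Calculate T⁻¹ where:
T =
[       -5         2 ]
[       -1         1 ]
det(T) = -3
T⁻¹ =
[     -1/3       2/3 ]
[     -1/3       5/3 ]

For a 2×2 matrix T = [[a, b], [c, d]] with det(T) ≠ 0, T⁻¹ = (1/det(T)) * [[d, -b], [-c, a]].
det(T) = (-5)*(1) - (2)*(-1) = -5 + 2 = -3.
T⁻¹ = (1/-3) * [[1, -2], [1, -5]].
Dividing each entry by -3 and reducing:
T⁻¹ =
[     -1/3       2/3 ]
[     -1/3       5/3 ]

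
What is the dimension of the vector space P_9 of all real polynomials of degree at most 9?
Dimension = 10

A polynomial of degree at most 9 can be written as a₀ + a₁x + a₂x² + … + a_9x^9, with 10 free coefficients a₀, …, a_9.
The set {1, x, x², …, x^9} is a basis: it spans P_9 (every such polynomial is a linear combination of these) and is linearly independent (a polynomial is zero iff all its coefficients are zero).
Therefore dim(P_9) = 9 + 1 = 10.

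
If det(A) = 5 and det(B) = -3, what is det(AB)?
-15

Use the multiplicative property of determinants: det(AB) = det(A)*det(B).
det(AB) = (5)*(-3) = -15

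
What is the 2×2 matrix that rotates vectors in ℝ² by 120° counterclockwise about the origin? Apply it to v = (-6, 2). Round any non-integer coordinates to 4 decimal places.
R = [[-1/2, -√3/2], [√3/2, -1/2]]; R·v = (1.2679, -6.1962)

A counterclockwise rotation by angle θ in ℝ² has matrix R(θ) = [[cos θ, -sin θ], [sin θ, cos θ]].
For θ = 120°: cos θ = -1/2, sin θ = √3/2.
R(120°) = [[-1/2, -√3/2], [√3/2, -1/2]].
R·v = [-1/2·-6 + (-√3/2)·2, √3/2·-6 + -1/2·2] = (1.2679, -6.1962).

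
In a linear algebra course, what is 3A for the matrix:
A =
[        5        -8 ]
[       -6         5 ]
3A =
[       15       -24 ]
[      -18        15 ]

Scalar multiplication is elementwise: (3A)[i][j] = 3 * A[i][j].
  (3A)[0][0] = 3 * (5) = 15
  (3A)[0][1] = 3 * (-8) = -24
  (3A)[1][0] = 3 * (-6) = -18
  (3A)[1][1] = 3 * (5) = 15
3A =
[       15       -24 ]
[      -18        15 ]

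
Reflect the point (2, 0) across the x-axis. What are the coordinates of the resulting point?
(2, 0)

Reflection across x-axis: (2, 0) → (2, 0)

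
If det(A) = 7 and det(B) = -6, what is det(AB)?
-42

Use the multiplicative property of determinants: det(AB) = det(A)*det(B).
det(AB) = (7)*(-6) = -42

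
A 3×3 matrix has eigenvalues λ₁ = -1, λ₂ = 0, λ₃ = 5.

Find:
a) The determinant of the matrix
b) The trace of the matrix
det = 0, trace = 4

Two standard eigenvalue identities:
- det(A) equals the product of the eigenvalues (counted with multiplicity).
- trace(A) equals the sum of the eigenvalues.
det(A) = (-1)*(0)*(5) = 0.
trace(A) = -1 + 0 + 5 = 4.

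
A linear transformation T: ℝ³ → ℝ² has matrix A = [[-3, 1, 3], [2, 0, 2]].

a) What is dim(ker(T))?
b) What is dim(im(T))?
dim(ker) = 1, dim(im) = 2

The two rows are not scalar multiples of one another (no single k satisfies row 2 = k × row 1), so they are linearly independent.
Thus rank(A) = 2.
dim(im(T)) = rank(A) = 2.
By the rank-nullity theorem applied to T: ℝ³ → ℝ², rank(A) + nullity(A) = 3 (the domain dimension), so dim(ker(T)) = 3 - 2 = 1.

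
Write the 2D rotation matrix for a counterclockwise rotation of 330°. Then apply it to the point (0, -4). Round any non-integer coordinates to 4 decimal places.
R = [[√3/2, 1/2], [-1/2, √3/2]]; R·(0, -4) = (-2.0000, -3.4641)

Rotation matrix formula: R(θ) = [[cos θ, -sin θ], [sin θ, cos θ]]
For θ = 330°:
cos(330°) = √3/2
sin(330°) = -1/2
R = [[√3/2, 1/2], [-1/2, √3/2]]
Apply to (0, -4): [√3/2·0 + (1/2)·-4, -1/2·0 + √3/2·-4] = (-2.0000, -3.4641)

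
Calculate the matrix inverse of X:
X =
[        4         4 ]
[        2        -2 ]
det(X) = -16
X⁻¹ =
[      1/8       1/4 ]
[      1/8      -1/4 ]

For a 2×2 matrix X = [[a, b], [c, d]] with det(X) ≠ 0, X⁻¹ = (1/det(X)) * [[d, -b], [-c, a]].
det(X) = (4)*(-2) - (4)*(2) = -8 - 8 = -16.
X⁻¹ = (1/-16) * [[-2, -4], [-2, 4]].
Dividing each entry by -16 and reducing:
X⁻¹ =
[      1/8       1/4 ]
[      1/8      -1/4 ]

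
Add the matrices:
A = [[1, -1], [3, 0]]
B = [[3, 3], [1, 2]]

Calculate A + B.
[[4, 2], [4, 2]]

Add corresponding elements:
(1)+(3)=4
(-1)+(3)=2
(3)+(1)=4
(0)+(2)=2
A + B = [[4, 2], [4, 2]]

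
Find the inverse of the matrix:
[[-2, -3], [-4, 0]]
[[0, -1/4], [-1/3, 1/6]]

For [[a,b],[c,d]], inverse = (1/det)·[[d,-b],[-c,a]]
det = -2·0 - -3·-4 = -12
Inverse = (1/-12)·[[0, 3], [4, -2]]
        = [[0, -1/4], [-1/3, 1/6]]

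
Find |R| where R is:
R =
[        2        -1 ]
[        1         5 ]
det(R) = 11

For a 2×2 matrix [[a, b], [c, d]], det = a*d - b*c.
det(R) = (2)*(5) - (-1)*(1) = 10 + 1 = 11.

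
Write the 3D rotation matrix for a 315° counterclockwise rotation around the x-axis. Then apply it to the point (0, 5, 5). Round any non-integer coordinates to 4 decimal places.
R = [[1, 0, 0], [0, √2/2, √2/2], [0, -√2/2, √2/2]]; R·(0, 5, 5) = (0.0000, 7.0711, 0.0000)

Rotation matrix for 315° around x-axis:
cos(315°) = √2/2, sin(315°) = -√2/2
R = [[1, 0, 0], [0, √2/2, √2/2], [0, -√2/2, √2/2]]
Apply to (0, 5, 5): R·[0, 5, 5]ᵀ = (0.0000, 7.0711, 0.0000)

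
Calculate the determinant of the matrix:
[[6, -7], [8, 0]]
56

For a 2×2 matrix [[a, b], [c, d]], det = ad - bc
det = (6)(0) - (-7)(8) = 0 - -56 = 56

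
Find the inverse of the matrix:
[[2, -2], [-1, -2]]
[[1/3, -1/3], [-1/6, -1/3]]

For [[a,b],[c,d]], inverse = (1/det)·[[d,-b],[-c,a]]
det = 2·-2 - -2·-1 = -6
Inverse = (1/-6)·[[-2, 2], [1, 2]]
        = [[1/3, -1/3], [-1/6, -1/3]]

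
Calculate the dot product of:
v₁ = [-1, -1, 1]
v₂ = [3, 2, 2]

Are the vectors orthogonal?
-3, No

The dot product is the sum of products of corresponding components.
v₁·v₂ = (-1)*(3) + (-1)*(2) + (1)*(2) = -3 - 2 + 2 = -3.
Two vectors are orthogonal iff their dot product is 0; here the dot product is -3, so the vectors are not orthogonal.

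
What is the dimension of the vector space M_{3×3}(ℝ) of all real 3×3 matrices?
Dimension = 9

A real 3×3 matrix is determined by its 3·3 = 9 independent entries.
A standard basis is {E_ij : 1 ≤ i ≤ 3, 1 ≤ j ≤ 3}, where E_ij has a 1 in position (i, j) and 0 elsewhere — there are 9 such matrices, and they are linearly independent and span M_{3×3}(ℝ).
Therefore dim(M_{3×3}(ℝ)) = 9.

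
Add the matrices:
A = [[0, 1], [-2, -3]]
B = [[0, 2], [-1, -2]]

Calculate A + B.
[[0, 3], [-3, -5]]

Add corresponding elements:
(0)+(0)=0
(1)+(2)=3
(-2)+(-1)=-3
(-3)+(-2)=-5
A + B = [[0, 3], [-3, -5]]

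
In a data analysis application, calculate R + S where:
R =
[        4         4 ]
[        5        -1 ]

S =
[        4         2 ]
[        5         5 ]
R + S =
[        8         6 ]
[       10         4 ]

Matrix addition is elementwise: (R+S)[i][j] = R[i][j] + S[i][j].
  (R+S)[0][0] = (4) + (4) = 8
  (R+S)[0][1] = (4) + (2) = 6
  (R+S)[1][0] = (5) + (5) = 10
  (R+S)[1][1] = (-1) + (5) = 4
R + S =
[        8         6 ]
[       10         4 ]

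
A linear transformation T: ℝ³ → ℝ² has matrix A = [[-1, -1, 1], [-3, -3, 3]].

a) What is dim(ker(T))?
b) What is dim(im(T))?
dim(ker) = 2, dim(im) = 1

Observe that row 2 = 3 × row 1 (so the rows are linearly dependent).
Thus rank(A) = 1 (only one linearly independent row).
dim(im(T)) = rank(A) = 1.
By the rank-nullity theorem applied to T: ℝ³ → ℝ², rank(A) + nullity(A) = 3 (the domain dimension), so dim(ker(T)) = 3 - 1 = 2.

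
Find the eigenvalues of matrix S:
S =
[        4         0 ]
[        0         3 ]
λ = 3, 4

Solve det(S - λI) = 0. For a 2×2 matrix the characteristic equation is λ² - (trace)λ + det = 0.
trace(S) = a + d = 4 + 3 = 7.
det(S) = a*d - b*c = (4)*(3) - (0)*(0) = 12 - 0 = 12.
Characteristic equation: λ² - (7)λ + (12) = 0.
Discriminant = (7)² - 4*(12) = 49 - 48 = 1.
λ = (7 ± √1) / 2 = (7 ± 1) / 2 = 3, 4.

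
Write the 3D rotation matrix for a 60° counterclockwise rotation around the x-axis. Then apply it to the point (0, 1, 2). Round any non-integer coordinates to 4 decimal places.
R = [[1, 0, 0], [0, 1/2, -√3/2], [0, √3/2, 1/2]]; R·(0, 1, 2) = (0.0000, -1.2321, 1.8660)

Rotation matrix for 60° around x-axis:
cos(60°) = 1/2, sin(60°) = √3/2
R = [[1, 0, 0], [0, 1/2, -√3/2], [0, √3/2, 1/2]]
Apply to (0, 1, 2): R·[0, 1, 2]ᵀ = (0.0000, -1.2321, 1.8660)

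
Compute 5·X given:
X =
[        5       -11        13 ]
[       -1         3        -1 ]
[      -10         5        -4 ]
5X =
[       25       -55        65 ]
[       -5        15        -5 ]
[      -50        25       -20 ]

Scalar multiplication is elementwise: (5X)[i][j] = 5 * X[i][j].
  (5X)[0][0] = 5 * (5) = 25
  (5X)[0][1] = 5 * (-11) = -55
  (5X)[0][2] = 5 * (13) = 65
  (5X)[1][0] = 5 * (-1) = -5
  (5X)[1][1] = 5 * (3) = 15
  (5X)[1][2] = 5 * (-1) = -5
  (5X)[2][0] = 5 * (-10) = -50
  (5X)[2][1] = 5 * (5) = 25
  (5X)[2][2] = 5 * (-4) = -20
5X =
[       25       -55        65 ]
[       -5        15        -5 ]
[      -50        25       -20 ]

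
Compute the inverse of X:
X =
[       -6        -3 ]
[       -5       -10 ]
det(X) = 45
X⁻¹ =
[     -2/9      1/15 ]
[      1/9     -2/15 ]

For a 2×2 matrix X = [[a, b], [c, d]] with det(X) ≠ 0, X⁻¹ = (1/det(X)) * [[d, -b], [-c, a]].
det(X) = (-6)*(-10) - (-3)*(-5) = 60 - 15 = 45.
X⁻¹ = (1/45) * [[-10, 3], [5, -6]].
Dividing each entry by 45 and reducing:
X⁻¹ =
[     -2/9      1/15 ]
[      1/9     -2/15 ]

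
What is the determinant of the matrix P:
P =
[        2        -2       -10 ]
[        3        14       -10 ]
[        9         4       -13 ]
det(P) = 958

Expand along row 0 (cofactor expansion): det(P) = a*(e*i - f*h) - b*(d*i - f*g) + c*(d*h - e*g), where the 3×3 is [[a, b, c], [d, e, f], [g, h, i]].
Minor M_00 = (14)*(-13) - (-10)*(4) = -182 + 40 = -142.
Minor M_01 = (3)*(-13) - (-10)*(9) = -39 + 90 = 51.
Minor M_02 = (3)*(4) - (14)*(9) = 12 - 126 = -114.
det(P) = (2)*(-142) - (-2)*(51) + (-10)*(-114) = -284 + 102 + 1140 = 958.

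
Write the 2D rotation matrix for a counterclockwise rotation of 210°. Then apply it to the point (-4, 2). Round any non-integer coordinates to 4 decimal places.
R = [[-√3/2, 1/2], [-1/2, -√3/2]]; R·(-4, 2) = (4.4641, 0.2679)

Rotation matrix formula: R(θ) = [[cos θ, -sin θ], [sin θ, cos θ]]
For θ = 210°:
cos(210°) = -√3/2
sin(210°) = -1/2
R = [[-√3/2, 1/2], [-1/2, -√3/2]]
Apply to (-4, 2): [-√3/2·-4 + (1/2)·2, -1/2·-4 + -√3/2·2] = (4.4641, 0.2679)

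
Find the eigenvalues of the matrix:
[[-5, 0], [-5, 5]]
λ = -5 and λ = 5

Characteristic equation: det(A - λI) = 0
λ² - (trace)λ + (det) = 0
λ² - (0)λ + (-25) = 0
λ² - 0λ - 25 = 0
Solving: λ = -5, 5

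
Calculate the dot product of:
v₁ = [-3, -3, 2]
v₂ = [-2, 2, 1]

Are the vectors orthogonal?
2, No

The dot product is the sum of products of corresponding components.
v₁·v₂ = (-3)*(-2) + (-3)*(2) + (2)*(1) = 6 - 6 + 2 = 2.
Two vectors are orthogonal iff their dot product is 0; here the dot product is 2, so the vectors are not orthogonal.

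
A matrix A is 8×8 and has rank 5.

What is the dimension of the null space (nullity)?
3

The rank-nullity theorem for an m×n matrix states:
rank(A) + nullity(A) = n (the number of columns).
Here n = 8 and rank(A) = 5, so nullity(A) = 8 - 5 = 3.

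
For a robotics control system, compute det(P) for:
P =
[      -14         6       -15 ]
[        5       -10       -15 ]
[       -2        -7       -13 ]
det(P) = 1045

Expand along row 0 (cofactor expansion): det(P) = a*(e*i - f*h) - b*(d*i - f*g) + c*(d*h - e*g), where the 3×3 is [[a, b, c], [d, e, f], [g, h, i]].
Minor M_00 = (-10)*(-13) - (-15)*(-7) = 130 - 105 = 25.
Minor M_01 = (5)*(-13) - (-15)*(-2) = -65 - 30 = -95.
Minor M_02 = (5)*(-7) - (-10)*(-2) = -35 - 20 = -55.
det(P) = (-14)*(25) - (6)*(-95) + (-15)*(-55) = -350 + 570 + 825 = 1045.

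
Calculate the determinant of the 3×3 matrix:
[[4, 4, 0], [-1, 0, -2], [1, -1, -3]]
-28

Expansion along first row:
det = 4·det([[0,-2],[-1,-3]]) - 4·det([[-1,-2],[1,-3]]) + 0·det([[-1,0],[1,-1]])
    = 4·(0·-3 - -2·-1) - 4·(-1·-3 - -2·1) + 0·(-1·-1 - 0·1)
    = 4·-2 - 4·5 + 0·1
    = -8 + -20 + 0 = -28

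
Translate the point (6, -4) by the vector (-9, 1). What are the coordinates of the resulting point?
(-3, -3)

Translation by (-9, 1):
x' = 6 + -9 = -3
y' = -4 + 1 = -3
Homogeneous matrix: [[1, 0, -9], [0, 1, 1], [0, 0, 1]]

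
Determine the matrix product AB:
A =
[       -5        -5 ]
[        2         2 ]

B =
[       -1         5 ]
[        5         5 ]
AB =
[      -20       -50 ]
[        8        20 ]

Matrix multiplication: (AB)[i][j] = sum over k of A[i][k] * B[k][j].
  (AB)[0][0] = (-5)*(-1) + (-5)*(5) = -20
  (AB)[0][1] = (-5)*(5) + (-5)*(5) = -50
  (AB)[1][0] = (2)*(-1) + (2)*(5) = 8
  (AB)[1][1] = (2)*(5) + (2)*(5) = 20
AB =
[      -20       -50 ]
[        8        20 ]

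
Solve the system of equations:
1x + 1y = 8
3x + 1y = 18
x = 5, y = 3

Use elimination (row reduction):
Equation 1: 1x + 1y = 8.
Equation 2: 3x + 1y = 18.
Multiply Eq1 by 3 and Eq2 by 1: 3x + 3y = 24;  3x + 1y = 18.
Subtract: (-2)y = -6, so y = 3.
Back-substitute into Eq1: 1x + 1*(3) = 8, so x = 5.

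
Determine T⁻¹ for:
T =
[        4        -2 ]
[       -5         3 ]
det(T) = 2
T⁻¹ =
[      3/2         1 ]
[      5/2         2 ]

For a 2×2 matrix T = [[a, b], [c, d]] with det(T) ≠ 0, T⁻¹ = (1/det(T)) * [[d, -b], [-c, a]].
det(T) = (4)*(3) - (-2)*(-5) = 12 - 10 = 2.
T⁻¹ = (1/2) * [[3, 2], [5, 4]].
Dividing each entry by 2 and reducing:
T⁻¹ =
[      3/2         1 ]
[      5/2         2 ]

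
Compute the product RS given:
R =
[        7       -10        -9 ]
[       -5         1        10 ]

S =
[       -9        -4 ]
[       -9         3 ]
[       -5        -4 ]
RS =
[       72       -22 ]
[      -14       -17 ]

Matrix multiplication: (RS)[i][j] = sum over k of R[i][k] * S[k][j].
  (RS)[0][0] = (7)*(-9) + (-10)*(-9) + (-9)*(-5) = 72
  (RS)[0][1] = (7)*(-4) + (-10)*(3) + (-9)*(-4) = -22
  (RS)[1][0] = (-5)*(-9) + (1)*(-9) + (10)*(-5) = -14
  (RS)[1][1] = (-5)*(-4) + (1)*(3) + (10)*(-4) = -17
RS =
[       72       -22 ]
[      -14       -17 ]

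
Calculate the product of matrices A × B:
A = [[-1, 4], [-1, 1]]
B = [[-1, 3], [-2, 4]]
[[-7, 13], [-1, 1]]

Matrix multiplication:
C[0][0] = -1×-1 + 4×-2 = -7
C[0][1] = -1×3 + 4×4 = 13
C[1][0] = -1×-1 + 1×-2 = -1
C[1][1] = -1×3 + 1×4 = 1
Result: [[-7, 13], [-1, 1]]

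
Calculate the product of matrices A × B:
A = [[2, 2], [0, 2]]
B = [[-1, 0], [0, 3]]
[[-2, 6], [0, 6]]

Matrix multiplication:
C[0][0] = 2×-1 + 2×0 = -2
C[0][1] = 2×0 + 2×3 = 6
C[1][0] = 0×-1 + 2×0 = 0
C[1][1] = 0×0 + 2×3 = 6
Result: [[-2, 6], [0, 6]]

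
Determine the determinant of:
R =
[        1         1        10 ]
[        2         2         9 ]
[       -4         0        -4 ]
det(R) = 44

Expand along row 0 (cofactor expansion): det(R) = a*(e*i - f*h) - b*(d*i - f*g) + c*(d*h - e*g), where the 3×3 is [[a, b, c], [d, e, f], [g, h, i]].
Minor M_00 = (2)*(-4) - (9)*(0) = -8 - 0 = -8.
Minor M_01 = (2)*(-4) - (9)*(-4) = -8 + 36 = 28.
Minor M_02 = (2)*(0) - (2)*(-4) = 0 + 8 = 8.
det(R) = (1)*(-8) - (1)*(28) + (10)*(8) = -8 - 28 + 80 = 44.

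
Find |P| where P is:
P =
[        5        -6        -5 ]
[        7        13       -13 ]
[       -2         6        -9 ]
det(P) = -1069

Expand along row 0 (cofactor expansion): det(P) = a*(e*i - f*h) - b*(d*i - f*g) + c*(d*h - e*g), where the 3×3 is [[a, b, c], [d, e, f], [g, h, i]].
Minor M_00 = (13)*(-9) - (-13)*(6) = -117 + 78 = -39.
Minor M_01 = (7)*(-9) - (-13)*(-2) = -63 - 26 = -89.
Minor M_02 = (7)*(6) - (13)*(-2) = 42 + 26 = 68.
det(P) = (5)*(-39) - (-6)*(-89) + (-5)*(68) = -195 - 534 - 340 = -1069.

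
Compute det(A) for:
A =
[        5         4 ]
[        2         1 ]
det(A) = -3

For a 2×2 matrix [[a, b], [c, d]], det = a*d - b*c.
det(A) = (5)*(1) - (4)*(2) = 5 - 8 = -3.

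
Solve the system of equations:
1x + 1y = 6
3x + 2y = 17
x = 5, y = 1

Use elimination (row reduction):
Equation 1: 1x + 1y = 6.
Equation 2: 3x + 2y = 17.
Multiply Eq1 by 3 and Eq2 by 1: 3x + 3y = 18;  3x + 2y = 17.
Subtract: (-1)y = -1, so y = 1.
Back-substitute into Eq1: 1x + 1*(1) = 6, so x = 5.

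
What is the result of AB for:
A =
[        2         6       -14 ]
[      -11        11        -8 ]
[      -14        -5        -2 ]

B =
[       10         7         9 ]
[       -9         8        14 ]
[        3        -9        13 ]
AB =
[      -76       188       -80 ]
[     -233        83       -49 ]
[     -101      -120      -222 ]

Matrix multiplication: (AB)[i][j] = sum over k of A[i][k] * B[k][j].
  (AB)[0][0] = (2)*(10) + (6)*(-9) + (-14)*(3) = -76
  (AB)[0][1] = (2)*(7) + (6)*(8) + (-14)*(-9) = 188
  (AB)[0][2] = (2)*(9) + (6)*(14) + (-14)*(13) = -80
  (AB)[1][0] = (-11)*(10) + (11)*(-9) + (-8)*(3) = -233
  (AB)[1][1] = (-11)*(7) + (11)*(8) + (-8)*(-9) = 83
  (AB)[1][2] = (-11)*(9) + (11)*(14) + (-8)*(13) = -49
  (AB)[2][0] = (-14)*(10) + (-5)*(-9) + (-2)*(3) = -101
  (AB)[2][1] = (-14)*(7) + (-5)*(8) + (-2)*(-9) = -120
  (AB)[2][2] = (-14)*(9) + (-5)*(14) + (-2)*(13) = -222
AB =
[      -76       188       -80 ]
[     -233        83       -49 ]
[     -101      -120      -222 ]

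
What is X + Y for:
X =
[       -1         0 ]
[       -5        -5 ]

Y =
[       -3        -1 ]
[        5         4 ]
X + Y =
[       -4        -1 ]
[        0        -1 ]

Matrix addition is elementwise: (X+Y)[i][j] = X[i][j] + Y[i][j].
  (X+Y)[0][0] = (-1) + (-3) = -4
  (X+Y)[0][1] = (0) + (-1) = -1
  (X+Y)[1][0] = (-5) + (5) = 0
  (X+Y)[1][1] = (-5) + (4) = -1
X + Y =
[       -4        -1 ]
[        0        -1 ]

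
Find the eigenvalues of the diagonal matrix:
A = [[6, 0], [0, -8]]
λ₁ = 6, λ₂ = -8

The characteristic polynomial of A is det(A - λI) = (6 - λ)(-8 - λ) = 0.
The roots are λ = 6 and λ = -8, so the eigenvalues are the diagonal entries.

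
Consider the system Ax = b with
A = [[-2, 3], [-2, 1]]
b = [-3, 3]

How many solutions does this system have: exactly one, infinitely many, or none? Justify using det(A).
Exactly one solution

Compute det(A) = (-2)*(1) - (3)*(-2) = 4.
Because det(A) ≠ 0, A is invertible and Ax = b has a unique solution for every b (here x = A⁻¹ b).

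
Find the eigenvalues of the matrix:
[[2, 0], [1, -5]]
λ = -5 and λ = 2

Characteristic equation: det(A - λI) = 0
λ² - (trace)λ + (det) = 0
λ² - (-3)λ + (-10) = 0
λ² + 3λ - 10 = 0
Solving: λ = -5, 2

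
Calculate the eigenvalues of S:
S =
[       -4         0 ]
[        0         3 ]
λ = -4, 3

Solve det(S - λI) = 0. For a 2×2 matrix the characteristic equation is λ² - (trace)λ + det = 0.
trace(S) = a + d = -4 + 3 = -1.
det(S) = a*d - b*c = (-4)*(3) - (0)*(0) = -12 - 0 = -12.
Characteristic equation: λ² - (-1)λ + (-12) = 0.
Discriminant = (-1)² - 4*(-12) = 1 + 48 = 49.
λ = (-1 ± √49) / 2 = (-1 ± 7) / 2 = -4, 3.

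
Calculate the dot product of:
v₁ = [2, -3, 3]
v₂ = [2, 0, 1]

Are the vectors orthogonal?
7, No

The dot product is the sum of products of corresponding components.
v₁·v₂ = (2)*(2) + (-3)*(0) + (3)*(1) = 4 + 0 + 3 = 7.
Two vectors are orthogonal iff their dot product is 0; here the dot product is 7, so the vectors are not orthogonal.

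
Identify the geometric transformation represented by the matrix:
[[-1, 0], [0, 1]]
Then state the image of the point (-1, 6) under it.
reflection across the y-axis; image of (-1, 6) is (1, 6)

This is a symmetric orthogonal matrix with determinant -1, which characterizes a reflection in ℝ².
The matrix [[-1, 0], [0, 1]] represents: reflection across the y-axis.
Applying it to (-1, 6): [-1·-1 + 0·6, 0·-1 + 1·6] = (1, 6).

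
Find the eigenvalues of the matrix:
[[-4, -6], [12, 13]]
λ = 4 and λ = 5

Characteristic equation: det(A - λI) = 0
λ² - (trace)λ + (det) = 0
λ² - (9)λ + (20) = 0
λ² - 9λ + 20 = 0
Solving: λ = 4, 5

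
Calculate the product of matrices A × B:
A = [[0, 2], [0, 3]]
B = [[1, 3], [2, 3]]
[[4, 6], [6, 9]]

Matrix multiplication:
C[0][0] = 0×1 + 2×2 = 4
C[0][1] = 0×3 + 2×3 = 6
C[1][0] = 0×1 + 3×2 = 6
C[1][1] = 0×3 + 3×3 = 9
Result: [[4, 6], [6, 9]]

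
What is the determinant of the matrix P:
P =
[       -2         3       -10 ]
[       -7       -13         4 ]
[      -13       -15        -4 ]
det(P) = 176

Expand along row 0 (cofactor expansion): det(P) = a*(e*i - f*h) - b*(d*i - f*g) + c*(d*h - e*g), where the 3×3 is [[a, b, c], [d, e, f], [g, h, i]].
Minor M_00 = (-13)*(-4) - (4)*(-15) = 52 + 60 = 112.
Minor M_01 = (-7)*(-4) - (4)*(-13) = 28 + 52 = 80.
Minor M_02 = (-7)*(-15) - (-13)*(-13) = 105 - 169 = -64.
det(P) = (-2)*(112) - (3)*(80) + (-10)*(-64) = -224 - 240 + 640 = 176.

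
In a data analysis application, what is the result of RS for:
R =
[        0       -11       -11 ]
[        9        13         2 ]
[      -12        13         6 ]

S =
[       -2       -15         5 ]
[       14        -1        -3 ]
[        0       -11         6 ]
RS =
[     -154       132       -33 ]
[      164      -170        18 ]
[      206       101       -63 ]

Matrix multiplication: (RS)[i][j] = sum over k of R[i][k] * S[k][j].
  (RS)[0][0] = (0)*(-2) + (-11)*(14) + (-11)*(0) = -154
  (RS)[0][1] = (0)*(-15) + (-11)*(-1) + (-11)*(-11) = 132
  (RS)[0][2] = (0)*(5) + (-11)*(-3) + (-11)*(6) = -33
  (RS)[1][0] = (9)*(-2) + (13)*(14) + (2)*(0) = 164
  (RS)[1][1] = (9)*(-15) + (13)*(-1) + (2)*(-11) = -170
  (RS)[1][2] = (9)*(5) + (13)*(-3) + (2)*(6) = 18
  (RS)[2][0] = (-12)*(-2) + (13)*(14) + (6)*(0) = 206
  (RS)[2][1] = (-12)*(-15) + (13)*(-1) + (6)*(-11) = 101
  (RS)[2][2] = (-12)*(5) + (13)*(-3) + (6)*(6) = -63
RS =
[     -154       132       -33 ]
[      164      -170        18 ]
[      206       101       -63 ]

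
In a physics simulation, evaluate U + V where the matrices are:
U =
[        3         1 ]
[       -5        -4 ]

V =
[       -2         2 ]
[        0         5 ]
U + V =
[        1         3 ]
[       -5         1 ]

Matrix addition is elementwise: (U+V)[i][j] = U[i][j] + V[i][j].
  (U+V)[0][0] = (3) + (-2) = 1
  (U+V)[0][1] = (1) + (2) = 3
  (U+V)[1][0] = (-5) + (0) = -5
  (U+V)[1][1] = (-4) + (5) = 1
U + V =
[        1         3 ]
[       -5         1 ]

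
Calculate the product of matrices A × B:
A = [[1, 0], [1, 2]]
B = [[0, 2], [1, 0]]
[[0, 2], [2, 2]]

Matrix multiplication:
C[0][0] = 1×0 + 0×1 = 0
C[0][1] = 1×2 + 0×0 = 2
C[1][0] = 1×0 + 2×1 = 2
C[1][1] = 1×2 + 2×0 = 2
Result: [[0, 2], [2, 2]]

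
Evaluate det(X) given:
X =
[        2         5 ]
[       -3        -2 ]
det(X) = 11

For a 2×2 matrix [[a, b], [c, d]], det = a*d - b*c.
det(X) = (2)*(-2) - (5)*(-3) = -4 + 15 = 11.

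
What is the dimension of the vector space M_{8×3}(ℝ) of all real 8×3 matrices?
Dimension = 24

A real 8×3 matrix is determined by its 8·3 = 24 independent entries.
A standard basis is {E_ij : 1 ≤ i ≤ 8, 1 ≤ j ≤ 3}, where E_ij has a 1 in position (i, j) and 0 elsewhere — there are 24 such matrices, and they are linearly independent and span M_{8×3}(ℝ).
Therefore dim(M_{8×3}(ℝ)) = 24.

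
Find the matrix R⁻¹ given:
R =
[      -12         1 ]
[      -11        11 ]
det(R) = -121
R⁻¹ =
[    -1/11     1/121 ]
[    -1/11    12/121 ]

For a 2×2 matrix R = [[a, b], [c, d]] with det(R) ≠ 0, R⁻¹ = (1/det(R)) * [[d, -b], [-c, a]].
det(R) = (-12)*(11) - (1)*(-11) = -132 + 11 = -121.
R⁻¹ = (1/-121) * [[11, -1], [11, -12]].
Dividing each entry by -121 and reducing:
R⁻¹ =
[    -1/11     1/121 ]
[    -1/11    12/121 ]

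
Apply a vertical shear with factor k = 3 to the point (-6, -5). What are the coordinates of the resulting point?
(-6, -23)

Shear matrix for vertical shear with factor k = 3:
[[1, 0], [3, 1]]
Result: (-6, -5) → (-6, -23)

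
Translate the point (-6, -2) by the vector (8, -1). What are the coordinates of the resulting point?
(2, -3)

Translation by (8, -1):
x' = -6 + 8 = 2
y' = -2 + -1 = -3
Homogeneous matrix: [[1, 0, 8], [0, 1, -1], [0, 0, 1]]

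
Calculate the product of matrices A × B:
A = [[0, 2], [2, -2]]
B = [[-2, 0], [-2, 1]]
[[-4, 2], [0, -2]]

Matrix multiplication:
C[0][0] = 0×-2 + 2×-2 = -4
C[0][1] = 0×0 + 2×1 = 2
C[1][0] = 2×-2 + -2×-2 = 0
C[1][1] = 2×0 + -2×1 = -2
Result: [[-4, 2], [0, -2]]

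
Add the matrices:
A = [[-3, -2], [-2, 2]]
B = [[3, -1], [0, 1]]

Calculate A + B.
[[0, -3], [-2, 3]]

Add corresponding elements:
(-3)+(3)=0
(-2)+(-1)=-3
(-2)+(0)=-2
(2)+(1)=3
A + B = [[0, -3], [-2, 3]]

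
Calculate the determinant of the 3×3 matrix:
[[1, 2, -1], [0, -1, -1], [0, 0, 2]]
-2

Expansion along first row:
det = 1·det([[-1,-1],[0,2]]) - 2·det([[0,-1],[0,2]]) + -1·det([[0,-1],[0,0]])
    = 1·(-1·2 - -1·0) - 2·(0·2 - -1·0) + -1·(0·0 - -1·0)
    = 1·-2 - 2·0 + -1·0
    = -2 + 0 + 0 = -2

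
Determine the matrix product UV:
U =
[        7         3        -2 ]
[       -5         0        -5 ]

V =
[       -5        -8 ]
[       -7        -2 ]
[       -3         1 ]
UV =
[      -50       -64 ]
[       40        35 ]

Matrix multiplication: (UV)[i][j] = sum over k of U[i][k] * V[k][j].
  (UV)[0][0] = (7)*(-5) + (3)*(-7) + (-2)*(-3) = -50
  (UV)[0][1] = (7)*(-8) + (3)*(-2) + (-2)*(1) = -64
  (UV)[1][0] = (-5)*(-5) + (0)*(-7) + (-5)*(-3) = 40
  (UV)[1][1] = (-5)*(-8) + (0)*(-2) + (-5)*(1) = 35
UV =
[      -50       -64 ]
[       40        35 ]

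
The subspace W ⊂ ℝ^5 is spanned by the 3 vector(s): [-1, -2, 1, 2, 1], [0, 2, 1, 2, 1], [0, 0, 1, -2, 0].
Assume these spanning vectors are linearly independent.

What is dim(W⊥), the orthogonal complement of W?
dim(W⊥) = 2

For any subspace W of ℝ^n, dim(W) + dim(W⊥) = n (the whole-space dimension).
Here the given 3 vectors are linearly independent, so dim(W) = 3.
Thus dim(W⊥) = n - dim(W) = 5 - 3 = 2.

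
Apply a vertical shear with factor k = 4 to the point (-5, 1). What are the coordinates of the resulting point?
(-5, -19)

Shear matrix for vertical shear with factor k = 4:
[[1, 0], [4, 1]]
Result: (-5, 1) → (-5, -19)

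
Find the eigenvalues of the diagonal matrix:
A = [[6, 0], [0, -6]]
λ₁ = 6, λ₂ = -6

The characteristic polynomial of A is det(A - λI) = (6 - λ)(-6 - λ) = 0.
The roots are λ = 6 and λ = -6, so the eigenvalues are the diagonal entries.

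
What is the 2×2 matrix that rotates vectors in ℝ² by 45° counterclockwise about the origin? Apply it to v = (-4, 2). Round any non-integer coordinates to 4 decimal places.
R = [[√2/2, -√2/2], [√2/2, √2/2]]; R·v = (-4.2426, -1.4142)

A counterclockwise rotation by angle θ in ℝ² has matrix R(θ) = [[cos θ, -sin θ], [sin θ, cos θ]].
For θ = 45°: cos θ = √2/2, sin θ = √2/2.
R(45°) = [[√2/2, -√2/2], [√2/2, √2/2]].
R·v = [√2/2·-4 + (-√2/2)·2, √2/2·-4 + √2/2·2] = (-4.2426, -1.4142).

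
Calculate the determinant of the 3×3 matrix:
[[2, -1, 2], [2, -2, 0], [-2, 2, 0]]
0

Expansion along first row:
det = 2·det([[-2,0],[2,0]]) - -1·det([[2,0],[-2,0]]) + 2·det([[2,-2],[-2,2]])
    = 2·(-2·0 - 0·2) - -1·(2·0 - 0·-2) + 2·(2·2 - -2·-2)
    = 2·0 - -1·0 + 2·0
    = 0 + 0 + 0 = 0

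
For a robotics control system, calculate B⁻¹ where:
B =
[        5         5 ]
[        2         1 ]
det(B) = -5
B⁻¹ =
[     -1/5         1 ]
[      2/5        -1 ]

For a 2×2 matrix B = [[a, b], [c, d]] with det(B) ≠ 0, B⁻¹ = (1/det(B)) * [[d, -b], [-c, a]].
det(B) = (5)*(1) - (5)*(2) = 5 - 10 = -5.
B⁻¹ = (1/-5) * [[1, -5], [-2, 5]].
Dividing each entry by -5 and reducing:
B⁻¹ =
[     -1/5         1 ]
[      2/5        -1 ]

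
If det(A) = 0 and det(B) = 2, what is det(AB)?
0

Use the multiplicative property of determinants: det(AB) = det(A)*det(B).
det(AB) = (0)*(2) = 0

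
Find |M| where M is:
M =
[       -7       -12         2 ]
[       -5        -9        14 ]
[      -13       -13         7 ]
det(M) = 827

Expand along row 0 (cofactor expansion): det(M) = a*(e*i - f*h) - b*(d*i - f*g) + c*(d*h - e*g), where the 3×3 is [[a, b, c], [d, e, f], [g, h, i]].
Minor M_00 = (-9)*(7) - (14)*(-13) = -63 + 182 = 119.
Minor M_01 = (-5)*(7) - (14)*(-13) = -35 + 182 = 147.
Minor M_02 = (-5)*(-13) - (-9)*(-13) = 65 - 117 = -52.
det(M) = (-7)*(119) - (-12)*(147) + (2)*(-52) = -833 + 1764 - 104 = 827.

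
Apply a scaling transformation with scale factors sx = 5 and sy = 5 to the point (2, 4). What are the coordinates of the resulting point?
(10, 20)

Scaling matrix:
[[5, 0], [0, 5]]
Result: (2 × 5, 4 × 5) = (10, 20)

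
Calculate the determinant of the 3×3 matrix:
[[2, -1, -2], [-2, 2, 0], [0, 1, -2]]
0

Expansion along first row:
det = 2·det([[2,0],[1,-2]]) - -1·det([[-2,0],[0,-2]]) + -2·det([[-2,2],[0,1]])
    = 2·(2·-2 - 0·1) - -1·(-2·-2 - 0·0) + -2·(-2·1 - 2·0)
    = 2·-4 - -1·4 + -2·-2
    = -8 + 4 + 4 = 0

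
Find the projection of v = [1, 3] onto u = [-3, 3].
[-1, 1]

The projection of v onto u is proj_u(v) = ((v·u) / (u·u)) · u.
v·u = (1)*(-3) + (3)*(3) = 6.
u·u = (-3)*(-3) + (3)*(3) = 18.
coefficient = 6 / 18 = 1/3.
proj_u(v) = 1/3 · [-3, 3] = [-1, 1].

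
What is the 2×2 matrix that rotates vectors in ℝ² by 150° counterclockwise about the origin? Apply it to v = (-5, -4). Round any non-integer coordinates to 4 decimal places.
R = [[-√3/2, -1/2], [1/2, -√3/2]]; R·v = (6.3301, 0.9641)

A counterclockwise rotation by angle θ in ℝ² has matrix R(θ) = [[cos θ, -sin θ], [sin θ, cos θ]].
For θ = 150°: cos θ = -√3/2, sin θ = 1/2.
R(150°) = [[-√3/2, -1/2], [1/2, -√3/2]].
R·v = [-√3/2·-5 + (-1/2)·-4, 1/2·-5 + -√3/2·-4] = (6.3301, 0.9641).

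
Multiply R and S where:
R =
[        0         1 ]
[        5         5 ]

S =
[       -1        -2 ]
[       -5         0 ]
RS =
[       -5         0 ]
[      -30       -10 ]

Matrix multiplication: (RS)[i][j] = sum over k of R[i][k] * S[k][j].
  (RS)[0][0] = (0)*(-1) + (1)*(-5) = -5
  (RS)[0][1] = (0)*(-2) + (1)*(0) = 0
  (RS)[1][0] = (5)*(-1) + (5)*(-5) = -30
  (RS)[1][1] = (5)*(-2) + (5)*(0) = -10
RS =
[       -5         0 ]
[      -30       -10 ]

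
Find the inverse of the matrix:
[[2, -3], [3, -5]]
[[5, -3], [3, -2]]

For [[a,b],[c,d]], inverse = (1/det)·[[d,-b],[-c,a]]
det = 2·-5 - -3·3 = -1
Inverse = (1/-1)·[[-5, 3], [-3, 2]]
        = [[5, -3], [3, -2]]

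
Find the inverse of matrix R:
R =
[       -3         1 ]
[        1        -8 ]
det(R) = 23
R⁻¹ =
[    -8/23     -1/23 ]
[    -1/23     -3/23 ]

For a 2×2 matrix R = [[a, b], [c, d]] with det(R) ≠ 0, R⁻¹ = (1/det(R)) * [[d, -b], [-c, a]].
det(R) = (-3)*(-8) - (1)*(1) = 24 - 1 = 23.
R⁻¹ = (1/23) * [[-8, -1], [-1, -3]].
Dividing each entry by 23 and reducing:
R⁻¹ =
[    -8/23     -1/23 ]
[    -1/23     -3/23 ]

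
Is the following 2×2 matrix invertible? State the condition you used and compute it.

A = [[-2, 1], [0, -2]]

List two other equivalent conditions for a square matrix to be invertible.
Yes, invertible; det(A) = 4 ≠ 0. Equivalent conditions: rank(A) = 2; Ax = 0 has only the trivial solution; 0 is not an eigenvalue; the columns of A are linearly independent.

To check invertibility, compute det(A).
The given matrix is triangular, so det(A) equals the product of its diagonal entries = 4 ≠ 0.
Since det(A) ≠ 0, A is invertible.
Equivalent conditions for a square matrix A to be invertible:
- rank(A) = 2 (full rank).
- The homogeneous system Ax = 0 has only the trivial solution x = 0.
- 0 is not an eigenvalue of A.
- The columns (equivalently rows) of A are linearly independent.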